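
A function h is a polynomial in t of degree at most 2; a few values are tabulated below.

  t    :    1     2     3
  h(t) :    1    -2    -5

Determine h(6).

First differences: -3, -3.
Level-1 differences are constant, so h has degree 1.
Fitting a degree-1 polynomial gives h(t) = -3t + 4.
Then h(6) = -14.

-14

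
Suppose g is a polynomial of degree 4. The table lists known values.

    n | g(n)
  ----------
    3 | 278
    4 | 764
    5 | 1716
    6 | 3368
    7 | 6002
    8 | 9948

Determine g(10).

23336

First differences: 486, 952, 1652, 2634, 3946. Second differences: 466, 700, 982, 1312. Third differences: 234, 282, 330. Fourth differences: 48, 48.
Level-4 differences are constant, so g has degree 4.
Fitting a degree-4 polynomial gives g(n) = 2n^4 + 3n³ + 3n² + 4n - 4.
Then g(10) = 23336.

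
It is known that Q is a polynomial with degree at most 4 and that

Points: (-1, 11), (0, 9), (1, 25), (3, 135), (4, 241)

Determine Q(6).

Write Q(t) = at^4 + bt³ + ct² + dt + e; the 5 given values yield a linear system in the 5 coefficients.
Solving, the leading coefficient vanishes, and Q(t) = t³ + 9t² + 6t + 9.
Then Q(6) = 585.

585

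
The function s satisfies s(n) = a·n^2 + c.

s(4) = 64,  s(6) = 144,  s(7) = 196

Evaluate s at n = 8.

256

From s(4) = 64 and s(6) = 144: 16a + c = 64 and 36a + c = 144.
Subtracting: 20a = 80, so a = 4; then c = 64 − 4·16 = 0.
So s(n) = 4n² + 0, and s(8) = 256.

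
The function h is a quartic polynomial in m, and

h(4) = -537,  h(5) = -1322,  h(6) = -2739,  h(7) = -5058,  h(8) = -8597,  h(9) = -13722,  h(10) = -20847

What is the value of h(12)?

First differences: -785, -1417, -2319, -3539, -5125, -7125. Second differences: -632, -902, -1220, -1586, -2000. Third differences: -270, -318, -366, -414. Fourth differences: -48, -48, -48.
Level-4 differences are constant, so h has degree 4.
Fitting a degree-4 polynomial gives h(m) = -2m^4 - m³ + m² + 5m + 3.
Then h(12) = -42993.

-42993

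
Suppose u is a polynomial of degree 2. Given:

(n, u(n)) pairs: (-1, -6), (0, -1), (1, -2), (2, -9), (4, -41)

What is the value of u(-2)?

-17

Write u(n) = an² + bn + c; the 5 given values yield a linear system in the 3 coefficients.
Solving, u(n) = -3n² + 2n - 1.
Then u(-2) = -17.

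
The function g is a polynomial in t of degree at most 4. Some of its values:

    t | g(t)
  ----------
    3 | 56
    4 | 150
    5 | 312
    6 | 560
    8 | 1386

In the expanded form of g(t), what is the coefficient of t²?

Write g(t) = at^4 + bt³ + ct² + dt + e; the 5 given values yield a linear system in the 5 coefficients.
Solving, the leading coefficient vanishes, and g(t) = 3t³ - 2t² - 3t + 2.
The coefficient of t² is -2.

-2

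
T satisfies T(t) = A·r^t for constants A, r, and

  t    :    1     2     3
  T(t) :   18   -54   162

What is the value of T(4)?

Consecutive ratio: -54/18 = -3, and 162/(-54) = -3, so r = -3.
Then A·(-3)^1 = 18 gives A = -6, and T(t) = -6·(-3)^t.
T(4) = -6·(-3)^4 = -486.

-486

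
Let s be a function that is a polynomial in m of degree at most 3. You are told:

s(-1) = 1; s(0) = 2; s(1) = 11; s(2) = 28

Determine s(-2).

8

First differences: 1, 9, 17. Second differences: 8, 8.
Level-2 differences are constant, so s has degree 2.
Fitting a degree-2 polynomial gives s(m) = 4m² + 5m + 2.
Then s(-2) = 8.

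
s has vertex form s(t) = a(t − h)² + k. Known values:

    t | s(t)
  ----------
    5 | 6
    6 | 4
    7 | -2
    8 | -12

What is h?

5

First differences -2, -6, -10; second difference -4 = 2a, so a = -2.
Expanding, the t-coefficient is −2ah = 4h; matching it to the data gives h = 5, and then k = 6.
So s(t) = -2(t − 5)² + 6.
Hence h = 5.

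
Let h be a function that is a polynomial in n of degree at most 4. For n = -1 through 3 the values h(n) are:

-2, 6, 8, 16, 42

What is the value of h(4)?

98

First differences: 8, 2, 8, 26. Second differences: -6, 6, 18. Third differences: 12, 12.
Level-3 differences are constant, so h has degree 3.
Extending the table by one column gives the next first difference 56, so h(4) = 42 + 56 = 98.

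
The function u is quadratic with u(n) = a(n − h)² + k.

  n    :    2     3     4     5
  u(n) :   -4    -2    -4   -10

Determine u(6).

First differences 2, -2, -6; second difference -4 = 2a, so a = -2.
Expanding, the n-coefficient is −2ah = 4h; matching it to the data gives h = 3, and then k = -2.
So u(n) = -2(n − 3)² − 2.
u(6) = -2·3² − 2 = -20.

-20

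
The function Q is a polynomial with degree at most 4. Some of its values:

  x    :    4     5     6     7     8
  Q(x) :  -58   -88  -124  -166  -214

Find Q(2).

Write Q(x) = ax^4 + bx³ + cx² + dx + e; the 5 given values yield a linear system in the 5 coefficients.
Solving, the top 2 coefficients vanish, and Q(x) = -3x² - 3x + 2.
Then Q(2) = -16.

-16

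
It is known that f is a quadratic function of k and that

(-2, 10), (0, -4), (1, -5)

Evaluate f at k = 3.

Write f(k) = ak² + bk + c; the 3 given values yield a linear system in the 3 coefficients.
Solving, f(k) = 2k² - 3k - 4.
Then f(3) = 5.

5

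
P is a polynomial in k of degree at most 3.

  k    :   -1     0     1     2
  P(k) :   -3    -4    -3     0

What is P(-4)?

First differences: -1, 1, 3. Second differences: 2, 2.
Level-2 differences are constant, so P has degree 2.
Fitting a degree-2 polynomial gives P(k) = k² - 4.
Then P(-4) = 12.

12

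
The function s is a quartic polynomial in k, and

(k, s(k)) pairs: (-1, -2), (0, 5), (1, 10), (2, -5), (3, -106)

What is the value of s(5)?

Write s(k) = ak^4 + bk³ + ck² + dk + e; the 5 given values yield a linear system in the 5 coefficients.
Solving, s(k) = -2k^4 + k³ + k² + 5k + 5.
Then s(5) = -1070.

-1070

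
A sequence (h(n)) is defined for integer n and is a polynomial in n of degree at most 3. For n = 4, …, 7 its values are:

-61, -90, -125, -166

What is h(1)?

-10

First differences: -29, -35, -41. Second differences: -6, -6.
Level-2 differences are constant, so h has degree 2.
Fitting a degree-2 polynomial gives h(n) = -3n² - 2n - 5.
Then h(1) = -10.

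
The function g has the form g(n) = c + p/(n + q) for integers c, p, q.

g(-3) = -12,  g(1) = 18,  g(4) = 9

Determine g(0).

33

(g(n) − c)(n + q) = p for each data point; the three points give a linear system in c and q, then p follows.
Solving: c = 3, q = 1, p = 30, so g(n) = 3 + 30/(n + 1).
Then g(0) = 3 + 30/1 = 33.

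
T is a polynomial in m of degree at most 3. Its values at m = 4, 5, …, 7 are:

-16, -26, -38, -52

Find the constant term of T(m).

4

First differences: -10, -12, -14. Second differences: -2, -2.
Level-2 differences are constant, so T has degree 2.
Fitting a degree-2 polynomial gives T(m) = -m² - m + 4.
The constant term is T(0) = 4.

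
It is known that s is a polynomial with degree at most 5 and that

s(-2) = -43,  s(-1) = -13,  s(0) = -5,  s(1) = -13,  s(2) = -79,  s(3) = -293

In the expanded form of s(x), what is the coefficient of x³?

-3

First differences: 30, 8, -8, -66, -214. Second differences: -22, -16, -58, -148. Third differences: 6, -42, -90. Fourth differences: -48, -48.
Level-4 differences are constant, so s has degree 4.
Fitting a degree-4 polynomial gives s(x) = -2x^4 - 3x³ - 6x² + 3x - 5.
The coefficient of x³ is -3.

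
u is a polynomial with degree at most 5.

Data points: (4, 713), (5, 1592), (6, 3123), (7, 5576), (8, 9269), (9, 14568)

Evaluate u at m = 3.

Write u(m) = am^5 + bm^4 + cm³ + dm² + em + p; the 6 given values yield a linear system in the 6 coefficients.
Solving, the leading coefficient vanishes, and u(m) = 2m^4 + m³ + 9m² - m - 3.
Then u(3) = 264.

264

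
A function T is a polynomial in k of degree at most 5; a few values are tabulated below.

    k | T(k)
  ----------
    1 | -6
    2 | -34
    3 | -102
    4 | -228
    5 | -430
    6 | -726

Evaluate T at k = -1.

2

Write T(k) = ak^5 + bk^4 + ck³ + dk² + ek + p; the 6 given values yield a linear system in the 6 coefficients.
Solving, the top 2 coefficients vanish, and T(k) = -3k³ - 2k² - k.
Then T(-1) = 2.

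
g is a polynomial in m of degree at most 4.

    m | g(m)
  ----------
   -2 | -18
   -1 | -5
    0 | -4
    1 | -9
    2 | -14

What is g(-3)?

-49

First differences: 13, 1, -5, -5. Second differences: -12, -6, 0. Third differences: 6, 6.
Level-3 differences are constant, so g has degree 3.
Fitting a degree-3 polynomial gives g(m) = m³ - 3m² - 3m - 4.
Then g(-3) = -49.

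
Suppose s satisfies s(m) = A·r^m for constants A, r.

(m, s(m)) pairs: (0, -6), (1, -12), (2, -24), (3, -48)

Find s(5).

Consecutive ratio: -12/(-6) = 2, and -24/(-12) = 2, so r = 2.
Then A·2^0 = -6 gives A = -6, and s(m) = -6·2^m.
s(5) = -6·2^5 = -192.

-192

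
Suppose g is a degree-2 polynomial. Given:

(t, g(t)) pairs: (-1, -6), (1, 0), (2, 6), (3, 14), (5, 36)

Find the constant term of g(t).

Write g(t) = at² + bt + c; the 5 given values yield a linear system in the 3 coefficients.
Solving, g(t) = t² + 3t - 4.
The constant term is g(0) = -4.

-4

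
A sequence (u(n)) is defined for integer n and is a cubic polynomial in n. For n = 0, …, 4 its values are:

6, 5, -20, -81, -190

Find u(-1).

Write u(n) = an³ + bn² + cn + d; the 5 given values yield a linear system in the 4 coefficients.
Solving, u(n) = -2n³ - 6n² + 7n + 6.
Then u(-1) = -5.

-5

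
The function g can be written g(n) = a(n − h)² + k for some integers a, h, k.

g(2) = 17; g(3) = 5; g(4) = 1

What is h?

4

First differences -12, -4; second difference 8 = 2a, so a = 4.
Expanding, the n-coefficient is −2ah = -8h; matching it to the data gives h = 4, and then k = 1.
So g(n) = 4(n − 4)² + 1.
Hence h = 4.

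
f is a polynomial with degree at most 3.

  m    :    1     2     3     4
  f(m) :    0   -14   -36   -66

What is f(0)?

Write f(m) = am³ + bm² + cm + d; the 4 given values yield a linear system in the 4 coefficients.
Solving, the leading coefficient vanishes, and f(m) = -4m² - 2m + 6.
The constant term is f(0) = 6.

6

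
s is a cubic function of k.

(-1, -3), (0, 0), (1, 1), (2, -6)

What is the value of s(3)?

-27

Write s(k) = ak³ + bk² + ck + d; the 4 given values yield a linear system in the 4 coefficients.
Solving, s(k) = -k³ - k² + 3k.
Then s(3) = -27.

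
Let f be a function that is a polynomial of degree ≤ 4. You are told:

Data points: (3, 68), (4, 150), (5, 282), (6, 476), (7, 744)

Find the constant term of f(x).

2

Write f(x) = ax^4 + bx³ + cx² + dx + e; the 5 given values yield a linear system in the 5 coefficients.
Solving, the leading coefficient vanishes, and f(x) = 2x³ + x² + x + 2.
The constant term is f(0) = 2.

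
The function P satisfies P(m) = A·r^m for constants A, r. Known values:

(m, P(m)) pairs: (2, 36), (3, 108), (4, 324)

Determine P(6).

2916

Consecutive ratio: 108/36 = 3, and 324/108 = 3, so r = 3.
Then A·3^2 = 36 gives A = 4, and P(m) = 4·3^m.
P(6) = 4·3^6 = 2916.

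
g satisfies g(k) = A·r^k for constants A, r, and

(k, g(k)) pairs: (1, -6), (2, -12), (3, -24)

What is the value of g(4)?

Consecutive ratio: -12/(-6) = 2, and -24/(-12) = 2, so r = 2.
Then A·2^1 = -6 gives A = -3, and g(k) = -3·2^k.
g(4) = -3·2^4 = -48.

-48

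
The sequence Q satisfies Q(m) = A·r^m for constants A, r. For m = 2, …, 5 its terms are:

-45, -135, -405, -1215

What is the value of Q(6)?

-3645

Consecutive ratio: -135/(-45) = 3, and -405/(-135) = 3, so r = 3.
Then A·3^2 = -45 gives A = -5, and Q(m) = -5·3^m.
Q(6) = -5·3^6 = -3645.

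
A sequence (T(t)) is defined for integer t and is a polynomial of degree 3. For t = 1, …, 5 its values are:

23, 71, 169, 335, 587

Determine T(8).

First differences: 48, 98, 166, 252. Second differences: 50, 68, 86. Third differences: 18, 18.
Level-3 differences are constant, so T has degree 3.
Fitting a degree-3 polynomial gives T(t) = 3t³ + 7t² + 6t + 7.
Then T(8) = 2039.

2039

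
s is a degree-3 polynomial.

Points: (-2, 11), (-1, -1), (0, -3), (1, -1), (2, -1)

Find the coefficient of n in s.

1

First differences: -12, -2, 2, 0. Second differences: 10, 4, -2. Third differences: -6, -6.
Level-3 differences are constant, so s has degree 3.
Fitting a degree-3 polynomial gives s(n) = -n³ + 2n² + n - 3.
The coefficient of n is 1.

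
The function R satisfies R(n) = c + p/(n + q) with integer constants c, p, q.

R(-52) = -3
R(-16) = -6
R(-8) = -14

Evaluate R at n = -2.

22

(R(n) − c)(n + q) = p for each data point; the three points give a linear system in c and q, then p follows.
Solving: c = -2, q = 4, p = 48, so R(n) = -2 + 48/(n + 4).
Then R(-2) = -2 + 48/2 = 22.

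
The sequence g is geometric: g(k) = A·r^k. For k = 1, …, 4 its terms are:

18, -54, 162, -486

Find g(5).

1458

Consecutive ratio: -54/18 = -3, and 162/(-54) = -3, so r = -3.
Then A·(-3)^1 = 18 gives A = -6, and g(k) = -6·(-3)^k.
g(5) = -6·(-3)^5 = 1458.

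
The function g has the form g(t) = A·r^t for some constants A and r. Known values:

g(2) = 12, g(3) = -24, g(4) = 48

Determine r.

Consecutive ratio: -24/12 = -2, and 48/(-24) = -2, so r = -2.
Then A·(-2)^2 = 12 gives A = 3, and g(t) = 3·(-2)^t.

-2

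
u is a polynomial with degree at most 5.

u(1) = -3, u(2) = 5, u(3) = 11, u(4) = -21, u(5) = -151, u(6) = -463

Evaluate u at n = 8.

Write u(n) = an^5 + bn^4 + cn³ + dn² + en + p; the 6 given values yield a linear system in the 6 coefficients.
Solving, the leading coefficient vanishes, and u(n) = -n^4 + 4n³ - 5n - 1.
Then u(8) = -2089.

-2089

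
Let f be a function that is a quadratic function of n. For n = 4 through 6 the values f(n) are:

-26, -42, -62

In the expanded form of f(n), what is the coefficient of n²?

-2

Write f(n) = an² + bn + c; the 3 given values yield a linear system in the 3 coefficients.
Solving, f(n) = -2n² + 2n - 2.
The coefficient of n² is -2.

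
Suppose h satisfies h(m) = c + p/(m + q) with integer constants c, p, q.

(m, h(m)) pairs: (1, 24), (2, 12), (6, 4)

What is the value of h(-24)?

-1

(h(m) − c)(m + q) = p for each data point; the three points give a linear system in c and q, then p follows.
Solving: c = 0, q = 0, p = 24, so h(m) = 24/(m + 0).
Then h(-24) = 0 + 24/(-24) = -1.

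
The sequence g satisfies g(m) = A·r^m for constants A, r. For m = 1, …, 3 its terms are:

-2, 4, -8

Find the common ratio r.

Consecutive ratio: 4/(-2) = -2, and -8/4 = -2, so r = -2.
Then A·(-2)^1 = -2 gives A = 1, and g(m) = 1·(-2)^m.

-2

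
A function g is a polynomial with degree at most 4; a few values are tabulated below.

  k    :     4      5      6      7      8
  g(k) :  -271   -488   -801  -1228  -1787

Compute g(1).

First differences: -217, -313, -427, -559. Second differences: -96, -114, -132. Third differences: -18, -18.
Level-3 differences are constant, so g has degree 3.
Fitting a degree-3 polynomial gives g(k) = -3k³ - 3k² - 7k - 3.
Then g(1) = -16.

-16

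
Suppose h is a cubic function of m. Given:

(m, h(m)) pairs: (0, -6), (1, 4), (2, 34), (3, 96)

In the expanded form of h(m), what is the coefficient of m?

4

Write h(m) = am³ + bm² + cm + d; the 4 given values yield a linear system in the 4 coefficients.
Solving, h(m) = 2m³ + 4m² + 4m - 6.
The coefficient of m is 4.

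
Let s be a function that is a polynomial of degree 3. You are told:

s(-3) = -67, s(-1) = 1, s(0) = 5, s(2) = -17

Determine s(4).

Write s(t) = at³ + bt² + ct + d; the 4 given values yield a linear system in the 4 coefficients.
Solving, s(t) = t³ - 6t² - 3t + 5.
Then s(4) = -39.

-39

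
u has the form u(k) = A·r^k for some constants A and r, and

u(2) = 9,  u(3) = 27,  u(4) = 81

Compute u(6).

729

Consecutive ratio: 27/9 = 3, and 81/27 = 3, so r = 3.
Then A·3^2 = 9 gives A = 1, and u(k) = 1·3^k.
u(6) = 1·3^6 = 729.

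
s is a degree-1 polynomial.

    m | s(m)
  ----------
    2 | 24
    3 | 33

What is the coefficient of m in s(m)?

Write s(m) = am + b; the 2 given values yield a linear system in the 2 coefficients.
Solving, s(m) = 9m + 6.
The coefficient of m is 9.

9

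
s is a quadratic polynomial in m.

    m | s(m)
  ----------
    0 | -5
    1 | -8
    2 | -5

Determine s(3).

Write s(m) = am² + bm + c; the 3 given values yield a linear system in the 3 coefficients.
Solving, s(m) = 3m² - 6m - 5.
Then s(3) = 4.

4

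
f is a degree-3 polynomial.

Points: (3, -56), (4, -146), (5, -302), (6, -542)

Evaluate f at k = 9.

-1946

Write f(k) = ak³ + bk² + ck + d; the 4 given values yield a linear system in the 4 coefficients.
Solving, f(k) = -3k³ + 3k² - 2.
Then f(9) = -1946.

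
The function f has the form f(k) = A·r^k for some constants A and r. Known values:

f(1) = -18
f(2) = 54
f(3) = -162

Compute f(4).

Consecutive ratio: 54/(-18) = -3, and -162/54 = -3, so r = -3.
Then A·(-3)^1 = -18 gives A = 6, and f(k) = 6·(-3)^k.
f(4) = 6·(-3)^4 = 486.

486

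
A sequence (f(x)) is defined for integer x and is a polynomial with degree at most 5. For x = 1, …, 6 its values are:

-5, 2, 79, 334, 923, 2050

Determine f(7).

3967

Write f(x) = ax^5 + bx^4 + cx³ + dx² + ex + p; the 6 given values yield a linear system in the 6 coefficients.
Solving, the leading coefficient vanishes, and f(x) = 2x^4 - 2x³ - 3x² - 2.
Then f(7) = 3967.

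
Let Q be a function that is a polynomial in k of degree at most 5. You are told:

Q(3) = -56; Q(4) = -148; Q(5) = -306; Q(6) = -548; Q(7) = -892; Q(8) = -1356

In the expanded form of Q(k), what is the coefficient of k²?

3

First differences: -92, -158, -242, -344, -464. Second differences: -66, -84, -102, -120. Third differences: -18, -18, -18.
Level-3 differences are constant, so Q has degree 3.
Fitting a degree-3 polynomial gives Q(k) = -3k³ + 3k² - 2k + 4.
The coefficient of k² is 3.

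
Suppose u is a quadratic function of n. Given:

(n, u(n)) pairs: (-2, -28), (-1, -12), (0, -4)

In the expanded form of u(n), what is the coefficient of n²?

Write u(n) = an² + bn + c; the 3 given values yield a linear system in the 3 coefficients.
Solving, u(n) = -4n² + 4n - 4.
The coefficient of n² is -4.

-4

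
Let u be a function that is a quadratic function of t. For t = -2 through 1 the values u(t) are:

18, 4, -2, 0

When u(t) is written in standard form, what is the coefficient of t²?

4

First differences: -14, -6, 2. Second differences: 8, 8.
Level-2 differences are constant, so u has degree 2.
Fitting a degree-2 polynomial gives u(t) = 4t² - 2t - 2.
The coefficient of t² is 4.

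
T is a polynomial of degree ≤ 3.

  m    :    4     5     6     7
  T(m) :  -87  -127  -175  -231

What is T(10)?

First differences: -40, -48, -56. Second differences: -8, -8.
Level-2 differences are constant, so T has degree 2.
Fitting a degree-2 polynomial gives T(m) = -4m² - 4m - 7.
Then T(10) = -447.

-447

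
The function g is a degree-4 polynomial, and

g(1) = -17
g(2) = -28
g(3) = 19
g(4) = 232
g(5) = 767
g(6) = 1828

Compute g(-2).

Write g(k) = ak^4 + bk³ + ck² + dk + e; the 6 given values yield a linear system in the 5 coefficients.
Solving, g(k) = 2k^4 - 2k³ - 9k² - 8.
Then g(-2) = 4.

4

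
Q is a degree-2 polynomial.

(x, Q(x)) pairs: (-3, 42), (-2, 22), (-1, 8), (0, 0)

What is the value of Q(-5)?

100

Write Q(x) = ax² + bx + c; the 4 given values yield a linear system in the 3 coefficients.
Solving, Q(x) = 3x² - 5x.
Then Q(-5) = 100.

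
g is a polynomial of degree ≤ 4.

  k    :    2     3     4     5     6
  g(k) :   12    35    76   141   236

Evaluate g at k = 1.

Write g(k) = ak^4 + bk³ + ck² + dk + e; the 5 given values yield a linear system in the 5 coefficients.
Solving, the leading coefficient vanishes, and g(k) = k³ + 4k - 4.
Then g(1) = 1.

1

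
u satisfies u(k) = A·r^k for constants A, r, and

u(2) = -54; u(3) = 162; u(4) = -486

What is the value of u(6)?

-4374

Consecutive ratio: 162/(-54) = -3, and -486/162 = -3, so r = -3.
Then A·(-3)^2 = -54 gives A = -6, and u(k) = -6·(-3)^k.
u(6) = -6·(-3)^6 = -4374.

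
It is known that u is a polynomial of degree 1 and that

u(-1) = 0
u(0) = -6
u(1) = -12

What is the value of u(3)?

First differences: -6, -6.
Level-1 differences are constant, so u has degree 1.
Fitting a degree-1 polynomial gives u(m) = -6m - 6.
Then u(3) = -24.

-24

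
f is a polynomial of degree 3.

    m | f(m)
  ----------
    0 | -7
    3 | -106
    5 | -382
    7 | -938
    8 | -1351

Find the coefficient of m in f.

Write f(m) = am³ + bm² + cm + d; the 5 given values yield a linear system in the 4 coefficients.
Solving, f(m) = -2m³ - 5m² - 7.
The coefficient of m is 0.

0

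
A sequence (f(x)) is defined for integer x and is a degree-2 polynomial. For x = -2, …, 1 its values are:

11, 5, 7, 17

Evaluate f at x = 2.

First differences: -6, 2, 10. Second differences: 8, 8.
Level-2 differences are constant, so f has degree 2.
Extending the table by one column gives the next first difference 18, so f(2) = 17 + 18 = 35.

35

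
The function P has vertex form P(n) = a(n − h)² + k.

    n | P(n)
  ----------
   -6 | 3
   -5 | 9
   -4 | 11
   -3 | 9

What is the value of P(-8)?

-21

First differences 6, 2, -2; second difference -4 = 2a, so a = -2.
Expanding, the n-coefficient is −2ah = 4h; matching it to the data gives h = -4, and then k = 11.
So P(n) = -2(n + 4)² + 11.
P(-8) = -2·(-4)² + 11 = -21.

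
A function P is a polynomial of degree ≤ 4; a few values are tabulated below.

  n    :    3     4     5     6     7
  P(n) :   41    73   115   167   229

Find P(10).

Write P(n) = an^4 + bn³ + cn² + dn + e; the 5 given values yield a linear system in the 5 coefficients.
Solving, the top 2 coefficients vanish, and P(n) = 5n² - 3n + 5.
Then P(10) = 475.

475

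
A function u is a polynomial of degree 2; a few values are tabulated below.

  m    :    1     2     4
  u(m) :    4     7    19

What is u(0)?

Write u(m) = am² + bm + c; the 3 given values yield a linear system in the 3 coefficients.
Solving, u(m) = m² + 3.
Then u(0) = 3.

3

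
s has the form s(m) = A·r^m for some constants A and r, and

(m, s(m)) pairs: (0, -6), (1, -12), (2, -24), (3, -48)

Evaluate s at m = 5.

-192

Consecutive ratio: -12/(-6) = 2, and -24/(-12) = 2, so r = 2.
Then A·2^0 = -6 gives A = -6, and s(m) = -6·2^m.
s(5) = -6·2^5 = -192.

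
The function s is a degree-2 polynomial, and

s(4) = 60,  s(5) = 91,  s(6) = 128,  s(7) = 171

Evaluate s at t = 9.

275

First differences: 31, 37, 43. Second differences: 6, 6.
Level-2 differences are constant, so s has degree 2.
Fitting a degree-2 polynomial gives s(t) = 3t² + 4t - 4.
Then s(9) = 275.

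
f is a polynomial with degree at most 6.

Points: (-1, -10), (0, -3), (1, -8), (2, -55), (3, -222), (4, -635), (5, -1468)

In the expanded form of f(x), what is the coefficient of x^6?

First differences: 7, -5, -47, -167, -413, -833. Second differences: -12, -42, -120, -246, -420. Third differences: -30, -78, -126, -174. Fourth differences: -48, -48, -48.
Level-4 differences are constant, so f has degree 4.
Fitting a degree-4 polynomial gives f(x) = -2x^4 - x³ - 4x² + 2x - 3.
The coefficient of x^6 is 0.

0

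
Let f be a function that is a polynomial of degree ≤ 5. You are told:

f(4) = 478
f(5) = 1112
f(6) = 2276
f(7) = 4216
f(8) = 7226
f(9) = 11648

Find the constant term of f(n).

2

First differences: 634, 1164, 1940, 3010, 4422. Second differences: 530, 776, 1070, 1412. Third differences: 246, 294, 342. Fourth differences: 48, 48.
Level-4 differences are constant, so f has degree 4.
Fitting a degree-4 polynomial gives f(n) = 2n^4 - 3n³ + 8n² + 7n + 2.
The constant term is f(0) = 2.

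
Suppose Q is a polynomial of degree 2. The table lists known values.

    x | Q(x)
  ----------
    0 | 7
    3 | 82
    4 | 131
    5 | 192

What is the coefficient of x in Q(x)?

Write Q(x) = ax² + bx + c; the 4 given values yield a linear system in the 3 coefficients.
Solving, Q(x) = 6x² + 7x + 7.
The coefficient of x is 7.

7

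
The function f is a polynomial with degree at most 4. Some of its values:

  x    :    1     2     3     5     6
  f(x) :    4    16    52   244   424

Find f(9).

1444

Write f(x) = ax^4 + bx³ + cx² + dx + e; the 5 given values yield a linear system in the 5 coefficients.
Solving, the leading coefficient vanishes, and f(x) = 2x³ - 2x + 4.
Then f(9) = 1444.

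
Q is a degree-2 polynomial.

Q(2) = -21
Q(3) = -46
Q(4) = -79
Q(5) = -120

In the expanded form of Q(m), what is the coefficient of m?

First differences: -25, -33, -41. Second differences: -8, -8.
Level-2 differences are constant, so Q has degree 2.
Fitting a degree-2 polynomial gives Q(m) = -4m² - 5m + 5.
The coefficient of m is -5.

-5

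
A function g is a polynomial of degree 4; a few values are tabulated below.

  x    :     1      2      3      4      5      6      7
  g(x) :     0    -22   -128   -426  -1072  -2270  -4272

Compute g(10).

-18342

Write g(x) = ax^4 + bx³ + cx² + dx + e; the 7 given values yield a linear system in the 5 coefficients.
Solving, g(x) = -2x^4 + 2x³ - 4x² + 6x - 2.
Then g(10) = -18342.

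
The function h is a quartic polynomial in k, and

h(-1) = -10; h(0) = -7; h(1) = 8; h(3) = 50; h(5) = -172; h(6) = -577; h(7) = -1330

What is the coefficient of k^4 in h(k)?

Write h(k) = ak^4 + bk³ + ck² + dk + e; the 7 given values yield a linear system in the 5 coefficients.
Solving, h(k) = -k^4 + 2k³ + 7k² + 7k - 7.
The coefficient of k^4 is -1.

-1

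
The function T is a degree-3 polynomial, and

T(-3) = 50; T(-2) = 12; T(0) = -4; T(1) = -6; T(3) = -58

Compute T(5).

-254

Write T(x) = ax³ + bx² + cx + d; the 5 given values yield a linear system in the 4 coefficients.
Solving, T(x) = -2x³ - 4.
Then T(5) = -254.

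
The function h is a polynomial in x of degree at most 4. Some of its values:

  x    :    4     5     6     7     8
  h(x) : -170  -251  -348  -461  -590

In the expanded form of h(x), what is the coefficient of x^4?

0

Write h(x) = ax^4 + bx³ + cx² + dx + e; the 5 given values yield a linear system in the 5 coefficients.
Solving, the top 2 coefficients vanish, and h(x) = -8x² - 9x - 6.
The coefficient of x^4 is 0.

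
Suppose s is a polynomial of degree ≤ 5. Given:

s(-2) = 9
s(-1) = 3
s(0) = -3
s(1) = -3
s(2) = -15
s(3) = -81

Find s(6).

-1383

First differences: -6, -6, 0, -12, -66. Second differences: 0, 6, -12, -54. Third differences: 6, -18, -42. Fourth differences: -24, -24.
Level-4 differences are constant, so s has degree 4.
Fitting a degree-4 polynomial gives s(t) = -t^4 - t³ + 4t² - 2t - 3.
Then s(6) = -1383.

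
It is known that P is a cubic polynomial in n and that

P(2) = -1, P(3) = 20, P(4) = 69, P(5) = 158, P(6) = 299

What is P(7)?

Write P(n) = an³ + bn² + cn + d; the 5 given values yield a linear system in the 4 coefficients.
Solving, P(n) = 2n³ - 4n² + 3n - 7.
Then P(7) = 504.

504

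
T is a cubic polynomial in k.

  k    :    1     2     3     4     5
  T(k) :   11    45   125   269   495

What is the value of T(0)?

Write T(k) = ak³ + bk² + ck + d; the 5 given values yield a linear system in the 4 coefficients.
Solving, T(k) = 3k³ + 5k² - 2k + 5.
Then T(0) = 5.

5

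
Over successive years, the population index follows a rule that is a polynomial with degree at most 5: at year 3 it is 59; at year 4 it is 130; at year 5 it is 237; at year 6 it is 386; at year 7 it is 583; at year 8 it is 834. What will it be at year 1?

Write the value at k as T(k).
Write T(k) = ak^5 + bk^4 + ck³ + dk² + ek + p; the 6 given values yield a linear system in the 6 coefficients.
Solving, the top 2 coefficients vanish, and T(k) = k³ + 6k² - 8k + 2.
Then T(1) = 1.

1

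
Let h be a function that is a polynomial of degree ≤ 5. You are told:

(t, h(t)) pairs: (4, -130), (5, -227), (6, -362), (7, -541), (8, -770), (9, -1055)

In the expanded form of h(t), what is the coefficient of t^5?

First differences: -97, -135, -179, -229, -285. Second differences: -38, -44, -50, -56. Third differences: -6, -6, -6.
Level-3 differences are constant, so h has degree 3.
Fitting a degree-3 polynomial gives h(t) = -t³ - 4t² - 2.
The coefficient of t^5 is 0.

0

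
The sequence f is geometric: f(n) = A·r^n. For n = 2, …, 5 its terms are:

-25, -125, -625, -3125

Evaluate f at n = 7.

-78125

Consecutive ratio: -125/(-25) = 5, and -625/(-125) = 5, so r = 5.
Then A·5^2 = -25 gives A = -1, and f(n) = -1·5^n.
f(7) = -1·5^7 = -78125.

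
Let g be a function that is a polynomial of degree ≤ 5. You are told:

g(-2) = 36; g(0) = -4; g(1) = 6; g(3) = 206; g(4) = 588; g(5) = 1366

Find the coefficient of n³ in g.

Write g(n) = an^5 + bn^4 + cn³ + dn² + en + p; the 6 given values yield a linear system in the 6 coefficients.
Solving, the leading coefficient vanishes, and g(n) = 2n^4 + 4n² + 4n - 4.
The coefficient of n³ is 0.

0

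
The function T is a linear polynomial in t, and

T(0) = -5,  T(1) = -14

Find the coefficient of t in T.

-9

Write T(t) = at + b; the 2 given values yield a linear system in the 2 coefficients.
Solving, T(t) = -9t - 5.
The coefficient of t is -9.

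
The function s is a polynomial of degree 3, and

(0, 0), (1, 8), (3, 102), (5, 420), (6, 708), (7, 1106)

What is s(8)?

Write s(t) = at³ + bt² + ct + d; the 6 given values yield a linear system in the 4 coefficients.
Solving, s(t) = 3t³ + t² + 4t.
Then s(8) = 1632.

1632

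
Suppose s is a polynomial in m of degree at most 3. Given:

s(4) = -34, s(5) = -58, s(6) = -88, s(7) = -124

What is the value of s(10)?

First differences: -24, -30, -36. Second differences: -6, -6.
Level-2 differences are constant, so s has degree 2.
Fitting a degree-2 polynomial gives s(m) = -3m² + 3m + 2.
Then s(10) = -268.

-268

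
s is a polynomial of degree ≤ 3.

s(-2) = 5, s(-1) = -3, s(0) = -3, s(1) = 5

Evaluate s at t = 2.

21

First differences: -8, 0, 8. Second differences: 8, 8.
Level-2 differences are constant, so s has degree 2.
Fitting a degree-2 polynomial gives s(t) = 4t² + 4t - 3.
Then s(2) = 21.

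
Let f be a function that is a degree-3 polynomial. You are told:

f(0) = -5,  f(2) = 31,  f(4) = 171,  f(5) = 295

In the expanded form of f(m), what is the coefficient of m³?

Write f(m) = am³ + bm² + cm + d; the 4 given values yield a linear system in the 4 coefficients.
Solving, f(m) = m³ + 7m² - 5.
The coefficient of m³ is 1.

1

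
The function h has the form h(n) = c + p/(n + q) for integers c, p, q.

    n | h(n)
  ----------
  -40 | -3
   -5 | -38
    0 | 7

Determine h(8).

1

(h(n) − c)(n + q) = p for each data point; the three points give a linear system in c and q, then p follows.
Solving: c = -2, q = 4, p = 36, so h(n) = -2 + 36/(n + 4).
Then h(8) = -2 + 36/12 = 1.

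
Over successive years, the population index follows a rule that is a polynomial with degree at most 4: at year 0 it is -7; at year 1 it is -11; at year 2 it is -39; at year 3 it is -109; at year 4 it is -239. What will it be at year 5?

Write the value at t as Q(t).
First differences: -4, -28, -70, -130. Second differences: -24, -42, -60. Third differences: -18, -18.
Level-3 differences are constant, so Q has degree 3.
Fitting a degree-3 polynomial gives Q(t) = -3t³ - 3t² + 2t - 7.
Then Q(5) = -447.

-447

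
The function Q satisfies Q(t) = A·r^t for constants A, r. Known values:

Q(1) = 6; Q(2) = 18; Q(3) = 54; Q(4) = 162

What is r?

Consecutive ratio: 18/6 = 3, and 54/18 = 3, so r = 3.
Then A·3^1 = 6 gives A = 2, and Q(t) = 2·3^t.

3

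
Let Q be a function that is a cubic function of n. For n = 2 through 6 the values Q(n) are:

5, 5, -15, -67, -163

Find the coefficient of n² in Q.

First differences: 0, -20, -52, -96. Second differences: -20, -32, -44. Third differences: -12, -12.
Level-3 differences are constant, so Q has degree 3.
Fitting a degree-3 polynomial gives Q(n) = -2n³ + 8n² - 2n - 7.
The coefficient of n² is 8.

8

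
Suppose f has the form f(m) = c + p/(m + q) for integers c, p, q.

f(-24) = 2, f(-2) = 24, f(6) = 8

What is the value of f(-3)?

(f(m) − c)(m + q) = p for each data point; the three points give a linear system in c and q, then p follows.
Solving: c = 4, q = 4, p = 40, so f(m) = 4 + 40/(m + 4).
Then f(-3) = 4 + 40/1 = 44.

44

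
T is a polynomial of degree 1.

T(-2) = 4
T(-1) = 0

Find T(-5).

Write T(m) = am + b; the 2 given values yield a linear system in the 2 coefficients.
Solving, T(m) = -4m - 4.
Then T(-5) = 16.

16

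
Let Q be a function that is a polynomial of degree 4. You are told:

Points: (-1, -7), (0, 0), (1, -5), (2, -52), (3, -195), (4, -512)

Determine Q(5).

Write Q(x) = ax^4 + bx³ + cx² + dx + e; the 6 given values yield a linear system in the 5 coefficients.
Solving, Q(x) = -x^4 - 3x³ - 5x² + 4x.
Then Q(5) = -1105.

-1105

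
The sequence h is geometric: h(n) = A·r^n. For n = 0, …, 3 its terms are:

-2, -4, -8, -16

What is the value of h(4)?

Consecutive ratio: -4/(-2) = 2, and -8/(-4) = 2, so r = 2.
Then A·2^0 = -2 gives A = -2, and h(n) = -2·2^n.
h(4) = -2·2^4 = -32.

-32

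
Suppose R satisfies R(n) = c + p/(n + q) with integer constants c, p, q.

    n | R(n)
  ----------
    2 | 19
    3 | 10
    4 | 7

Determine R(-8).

-1

(R(n) − c)(n + q) = p for each data point; the three points give a linear system in c and q, then p follows.
Solving: c = 1, q = -1, p = 18, so R(n) = 1 + 18/(n − 1).
Then R(-8) = 1 + 18/(-9) = -1.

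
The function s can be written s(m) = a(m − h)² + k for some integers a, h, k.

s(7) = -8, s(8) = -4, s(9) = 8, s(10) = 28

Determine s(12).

92

First differences 4, 12, 20; second difference 8 = 2a, so a = 4.
Expanding, the m-coefficient is −2ah = -8h; matching it to the data gives h = 7, and then k = -8.
So s(m) = 4(m − 7)² − 8.
s(12) = 4·5² − 8 = 92.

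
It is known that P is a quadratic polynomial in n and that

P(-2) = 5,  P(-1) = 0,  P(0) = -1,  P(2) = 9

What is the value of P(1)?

2

Write P(n) = an² + bn + c; the 4 given values yield a linear system in the 3 coefficients.
Solving, P(n) = 2n² + n - 1.
Then P(1) = 2.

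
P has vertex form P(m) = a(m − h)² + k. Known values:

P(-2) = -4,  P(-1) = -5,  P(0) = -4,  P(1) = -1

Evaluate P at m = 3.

First differences -1, 1, 3; second difference 2 = 2a, so a = 1.
Expanding, the m-coefficient is −2ah = -2h; matching it to the data gives h = -1, and then k = -5.
So P(m) = 1(m + 1)² − 5.
P(3) = 1·4² − 5 = 11.

11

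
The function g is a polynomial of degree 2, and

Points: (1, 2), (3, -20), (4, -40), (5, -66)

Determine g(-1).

0

Write g(n) = an² + bn + c; the 4 given values yield a linear system in the 3 coefficients.
Solving, g(n) = -3n² + n + 4.
Then g(-1) = 0.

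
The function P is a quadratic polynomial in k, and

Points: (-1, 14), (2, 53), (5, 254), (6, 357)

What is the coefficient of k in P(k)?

4

Write P(k) = ak² + bk + c; the 4 given values yield a linear system in the 3 coefficients.
Solving, P(k) = 9k² + 4k + 9.
The coefficient of k is 4.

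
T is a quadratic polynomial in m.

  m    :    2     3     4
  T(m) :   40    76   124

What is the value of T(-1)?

4

Write T(m) = am² + bm + c; the 3 given values yield a linear system in the 3 coefficients.
Solving, T(m) = 6m² + 6m + 4.
Then T(-1) = 4.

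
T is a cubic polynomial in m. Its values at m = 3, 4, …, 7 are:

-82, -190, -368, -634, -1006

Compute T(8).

-1502

First differences: -108, -178, -266, -372. Second differences: -70, -88, -106. Third differences: -18, -18.
Level-3 differences are constant, so T has degree 3.
Fitting a degree-3 polynomial gives T(m) = -3m³ + m² - 4m + 2.
Then T(8) = -1502.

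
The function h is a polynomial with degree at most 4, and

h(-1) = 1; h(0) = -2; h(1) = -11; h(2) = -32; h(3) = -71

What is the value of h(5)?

First differences: -3, -9, -21, -39. Second differences: -6, -12, -18. Third differences: -6, -6.
Level-3 differences are constant, so h has degree 3.
Fitting a degree-3 polynomial gives h(m) = -m³ - 3m² - 5m - 2.
Then h(5) = -227.

-227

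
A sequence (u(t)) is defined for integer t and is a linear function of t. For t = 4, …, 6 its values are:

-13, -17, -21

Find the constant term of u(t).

Write u(t) = at + b; the 3 given values yield a linear system in the 2 coefficients.
Solving, u(t) = -4t + 3.
The constant term is u(0) = 3.

3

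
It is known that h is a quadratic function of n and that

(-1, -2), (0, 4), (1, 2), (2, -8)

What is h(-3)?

Write h(n) = an² + bn + c; the 4 given values yield a linear system in the 3 coefficients.
Solving, h(n) = -4n² + 2n + 4.
Then h(-3) = -38.

-38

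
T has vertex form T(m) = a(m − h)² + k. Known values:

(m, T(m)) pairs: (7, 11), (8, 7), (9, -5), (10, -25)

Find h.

7

First differences -4, -12, -20; second difference -8 = 2a, so a = -4.
Expanding, the m-coefficient is −2ah = 8h; matching it to the data gives h = 7, and then k = 11.
So T(m) = -4(m − 7)² + 11.
Hence h = 7.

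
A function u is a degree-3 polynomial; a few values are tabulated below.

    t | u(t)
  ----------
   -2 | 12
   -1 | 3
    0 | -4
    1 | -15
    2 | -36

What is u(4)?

Write u(t) = at³ + bt² + ct + d; the 5 given values yield a linear system in the 4 coefficients.
Solving, u(t) = -t³ - 2t² - 8t - 4.
Then u(4) = -132.

-132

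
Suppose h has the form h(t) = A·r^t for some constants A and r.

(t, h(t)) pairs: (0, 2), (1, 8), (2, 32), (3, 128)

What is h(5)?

Consecutive ratio: 8/2 = 4, and 32/8 = 4, so r = 4.
Then A·4^0 = 2 gives A = 2, and h(t) = 2·4^t.
h(5) = 2·4^5 = 2048.

2048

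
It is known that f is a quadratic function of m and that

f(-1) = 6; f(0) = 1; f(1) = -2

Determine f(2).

Write f(m) = am² + bm + c; the 3 given values yield a linear system in the 3 coefficients.
Solving, f(m) = m² - 4m + 1.
Then f(2) = -3.

-3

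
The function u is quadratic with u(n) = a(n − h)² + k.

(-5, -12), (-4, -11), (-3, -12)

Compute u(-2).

-15

First differences 1, -1; second difference -2 = 2a, so a = -1.
Expanding, the n-coefficient is −2ah = 2h; matching it to the data gives h = -4, and then k = -11.
So u(n) = -1(n + 4)² − 11.
u(-2) = -1·2² − 11 = -15.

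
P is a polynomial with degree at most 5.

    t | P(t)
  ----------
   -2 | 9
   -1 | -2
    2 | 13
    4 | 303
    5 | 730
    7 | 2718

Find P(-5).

Write P(t) = at^5 + bt^4 + ct³ + dt² + et + p; the 6 given values yield a linear system in the 6 coefficients.
Solving, the leading coefficient vanishes, and P(t) = t^4 + t³ - 3t - 5.
Then P(-5) = 510.

510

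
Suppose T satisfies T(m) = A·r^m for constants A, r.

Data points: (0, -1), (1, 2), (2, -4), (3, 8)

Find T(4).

Consecutive ratio: 2/(-1) = -2, and -4/2 = -2, so r = -2.
Then A·(-2)^0 = -1 gives A = -1, and T(m) = -1·(-2)^m.
T(4) = -1·(-2)^4 = -16.

-16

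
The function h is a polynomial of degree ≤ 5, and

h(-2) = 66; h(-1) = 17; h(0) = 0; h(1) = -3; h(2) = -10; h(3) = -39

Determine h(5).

-235

First differences: -49, -17, -3, -7, -29. Second differences: 32, 14, -4, -22. Third differences: -18, -18, -18.
Level-3 differences are constant, so h has degree 3.
Fitting a degree-3 polynomial gives h(k) = -3k³ + 7k² - 7k.
Then h(5) = -235.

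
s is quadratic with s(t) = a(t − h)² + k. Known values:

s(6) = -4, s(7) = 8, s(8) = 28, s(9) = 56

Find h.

First differences 12, 20, 28; second difference 8 = 2a, so a = 4.
Expanding, the t-coefficient is −2ah = -8h; matching it to the data gives h = 5, and then k = -8.
So s(t) = 4(t − 5)² − 8.
Hence h = 5.

5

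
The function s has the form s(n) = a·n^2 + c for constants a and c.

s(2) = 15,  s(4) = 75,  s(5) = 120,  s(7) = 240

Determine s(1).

From s(2) = 15 and s(4) = 75: 4a + c = 15 and 16a + c = 75.
Subtracting: 12a = 60, so a = 5; then c = 15 − 5·4 = -5.
So s(n) = 5n² − 5, and s(1) = 0.

0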